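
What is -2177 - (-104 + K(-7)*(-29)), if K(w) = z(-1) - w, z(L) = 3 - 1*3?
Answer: -1870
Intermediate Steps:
z(L) = 0 (z(L) = 3 - 3 = 0)
K(w) = -w (K(w) = 0 - w = -w)
-2177 - (-104 + K(-7)*(-29)) = -2177 - (-104 - 1*(-7)*(-29)) = -2177 - (-104 + 7*(-29)) = -2177 - (-104 - 203) = -2177 - 1*(-307) = -2177 + 307 = -1870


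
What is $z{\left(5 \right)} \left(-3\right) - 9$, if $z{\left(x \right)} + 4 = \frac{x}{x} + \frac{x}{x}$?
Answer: $-3$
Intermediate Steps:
$z{\left(x \right)} = -2$ ($z{\left(x \right)} = -4 + \left(\frac{x}{x} + \frac{x}{x}\right) = -4 + \left(1 + 1\right) = -4 + 2 = -2$)
$z{\left(5 \right)} \left(-3\right) - 9 = \left(-2\right) \left(-3\right) - 9 = 6 - 9 = -3$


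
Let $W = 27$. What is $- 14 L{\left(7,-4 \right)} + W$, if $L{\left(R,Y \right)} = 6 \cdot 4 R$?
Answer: $-2325$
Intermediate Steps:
$L{\left(R,Y \right)} = 24 R$
$- 14 L{\left(7,-4 \right)} + W = - 14 \cdot 24 \cdot 7 + 27 = \left(-14\right) 168 + 27 = -2352 + 27 = -2325$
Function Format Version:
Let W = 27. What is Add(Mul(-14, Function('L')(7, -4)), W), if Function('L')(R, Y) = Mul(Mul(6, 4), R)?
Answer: -2325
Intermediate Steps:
Function('L')(R, Y) = Mul(24, R)
Add(Mul(-14, Function('L')(7, -4)), W) = Add(Mul(-14, Mul(24, 7)), 27) = Add(Mul(-14, 168), 27) = Add(-2352, 27) = -2325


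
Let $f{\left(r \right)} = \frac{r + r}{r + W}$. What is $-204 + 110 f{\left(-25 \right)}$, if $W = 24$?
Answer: $5296$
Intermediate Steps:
$f{\left(r \right)} = \frac{2 r}{24 + r}$ ($f{\left(r \right)} = \frac{r + r}{r + 24} = \frac{2 r}{24 + r}$)
$-204 + 110 f{\left(-25 \right)} = -204 + 110 \cdot 2 \left(-25\right) \frac{1}{24 - 25} = -204 + 110 \cdot 2 \left(-25\right) \frac{1}{-1} = -204 + 110 \cdot 2 \left(-25\right) \left(-1\right) = -204 + 110 \cdot 50 = -204 + 5500 = 5296$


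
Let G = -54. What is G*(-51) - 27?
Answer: 2727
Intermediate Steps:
G*(-51) - 27 = -54*(-51) - 27 = 2754 - 27 = 2727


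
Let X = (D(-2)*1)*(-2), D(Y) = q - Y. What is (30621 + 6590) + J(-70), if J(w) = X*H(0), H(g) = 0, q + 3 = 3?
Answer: 37211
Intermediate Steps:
q = 0 (q = -3 + 3 = 0)
D(Y) = -Y (D(Y) = 0 - Y = -Y)
X = -4 (X = (-1*(-2)*1)*(-2) = (2*1)*(-2) = 2*(-2) = -4)
J(w) = 0 (J(w) = -4*0 = 0)
(30621 + 6590) + J(-70) = (30621 + 6590) + 0 = 37211 + 0 = 37211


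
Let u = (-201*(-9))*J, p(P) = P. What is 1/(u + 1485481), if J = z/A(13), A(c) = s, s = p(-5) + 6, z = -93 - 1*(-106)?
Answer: 1/1508998 ≈ 6.6269e-7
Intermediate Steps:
z = 13 (z = -93 + 106 = 13)
s = 1 (s = -5 + 6 = 1)
A(c) = 1
J = 13 (J = 13/1 = 13*1 = 13)
u = 23517 (u = -201*(-9)*13 = 1809*13 = 23517)
1/(u + 1485481) = 1/(23517 + 1485481) = 1/1508998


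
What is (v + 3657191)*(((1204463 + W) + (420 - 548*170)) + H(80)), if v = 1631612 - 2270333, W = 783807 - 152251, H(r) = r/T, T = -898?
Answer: 2362653757306570/449 ≈ 5.2620e+12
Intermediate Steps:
H(r) = -r/898 (H(r) = r/(-898) = r*(-1/898) = -r/898)
W = 631556
v = -638721
(v + 3657191)*(((1204463 + W) + (420 - 548*170)) + H(80)) = (-638721 + 3657191)*(((1204463 + 631556) + (420 - 548*170)) - 1/898*80) = 3018470*((1836019 + (420 - 93160)) - 40/449) = 3018470*((1836019 - 92740) - 40/449) = 3018470*(1743279 - 40/449) = 3018470*(782732231/449) = 2362653757306570/449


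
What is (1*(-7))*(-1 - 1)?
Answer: 14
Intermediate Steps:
(1*(-7))*(-1 - 1) = -7*(-2) = 14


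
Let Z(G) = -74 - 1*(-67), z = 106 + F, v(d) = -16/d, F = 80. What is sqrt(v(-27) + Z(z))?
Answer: I*sqrt(519)/9 ≈ 2.5313*I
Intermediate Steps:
z = 186 (z = 106 + 80 = 186)
Z(G) = -7 (Z(G) = -74 + 67 = -7)
sqrt(v(-27) + Z(z)) = sqrt(-16/(-27) - 7) = sqrt(-16*(-1/27) - 7) = sqrt(16/27 - 7) = sqrt(-173/27) = I*sqrt(519)/9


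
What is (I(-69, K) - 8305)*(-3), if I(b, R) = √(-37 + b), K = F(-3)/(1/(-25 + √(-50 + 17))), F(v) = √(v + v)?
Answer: 24915 - 3*I*√106 ≈ 24915.0 - 30.887*I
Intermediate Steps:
F(v) = √2*√v (F(v) = √(2*v) = √2*√v)
K = I*√6*(-25 + I*√33) (K = (√2*√(-3))/(1/(-25 + √(-50 + 17))) = (√2*(I*√3))/(1/(-25 + √(-33))) = (I*√6)/(1/(-25 + I*√33)) = (I*√6)*(-25 + I*√33) = I*√6*(-25 + I*√33) ≈ -14.071 - 61.237*I)
(I(-69, K) - 8305)*(-3) = (√(-37 - 69) - 8305)*(-3) = (√(-106) - 8305)*(-3) = (I*√106 - 8305)*(-3) = (-8305 + I*√106)*(-3) = 24915 - 3*I*√106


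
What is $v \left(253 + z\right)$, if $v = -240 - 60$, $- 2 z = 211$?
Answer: $-44250$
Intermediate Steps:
$z = - \frac{211}{2}$ ($z = \left(- \frac{1}{2}\right) 211 = - \frac{211}{2} \approx -105.5$)
$v = -300$ ($v = -240 - 60 = -300$)
$v \left(253 + z\right) = - 300 \left(253 - \frac{211}{2}\right) = \left(-300\right) \frac{295}{2} = -44250$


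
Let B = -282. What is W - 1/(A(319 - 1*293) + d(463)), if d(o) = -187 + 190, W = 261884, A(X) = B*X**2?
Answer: 49922685037/190629 ≈ 2.6188e+5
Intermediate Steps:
A(X) = -282*X**2
d(o) = 3
W - 1/(A(319 - 1*293) + d(463)) = 261884 - 1/(-282*(319 - 1*293)**2 + 3) = 261884 - 1/(-282*(319 - 293)**2 + 3) = 261884 - 1/(-282*26**2 + 3) = 261884 - 1/(-282*676 + 3) = 261884 - 1/(-190632 + 3) = 261884 - 1/(-190629) = 261884 - 1*(-1/190629) = 261884 + 1/190629 = 49922685037/190629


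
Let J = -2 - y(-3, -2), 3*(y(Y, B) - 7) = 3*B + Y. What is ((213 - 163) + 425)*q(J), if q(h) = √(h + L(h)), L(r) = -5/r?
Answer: 475*I*√186/6 ≈ 1079.7*I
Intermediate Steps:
y(Y, B) = 7 + B + Y/3 (y(Y, B) = 7 + (3*B + Y)/3 = 7 + (Y + 3*B)/3 = 7 + (B + Y/3) = 7 + B + Y/3)
J = -6 (J = -2 - (7 - 2 + (⅓)*(-3)) = -2 - (7 - 2 - 1) = -2 - 1*4 = -2 - 4 = -6)
q(h) = √(h - 5/h)
((213 - 163) + 425)*q(J) = ((213 - 163) + 425)*√(-6 - 5/(-6)) = (50 + 425)*√(-6 - 5*(-⅙)) = 475*√(-6 + ⅚) = 475*√(-31/6) = 475*(I*√186/6) = 475*I*√186/6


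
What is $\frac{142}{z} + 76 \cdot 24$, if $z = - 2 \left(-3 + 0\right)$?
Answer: $\frac{5543}{3} \approx 1847.7$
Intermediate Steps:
$z = 6$ ($z = \left(-2\right) \left(-3\right) = 6$)
$\frac{142}{z} + 76 \cdot 24 = \frac{142}{6} + 76 \cdot 24 = 142 \cdot \frac{1}{6} + 1824 = \frac{71}{3} + 1824 = \frac{5543}{3}$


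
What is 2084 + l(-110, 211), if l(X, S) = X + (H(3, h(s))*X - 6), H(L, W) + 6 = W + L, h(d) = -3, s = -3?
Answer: 2628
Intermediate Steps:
H(L, W) = -6 + L + W (H(L, W) = -6 + (W + L) = -6 + (L + W) = -6 + L + W)
l(X, S) = -6 - 5*X (l(X, S) = X + ((-6 + 3 - 3)*X - 6) = X + (-6*X - 6) = X + (-6 - 6*X) = -6 - 5*X)
2084 + l(-110, 211) = 2084 + (-6 - 5*(-110)) = 2084 + (-6 + 550) = 2084 + 544 = 2628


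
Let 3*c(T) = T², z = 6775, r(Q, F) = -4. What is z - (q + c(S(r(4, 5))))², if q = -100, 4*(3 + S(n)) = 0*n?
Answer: -2634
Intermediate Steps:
S(n) = -3 (S(n) = -3 + (0*n)/4 = -3 + (¼)*0 = -3 + 0 = -3)
c(T) = T²/3
z - (q + c(S(r(4, 5))))² = 6775 - (-100 + (⅓)*(-3)²)² = 6775 - (-100 + (⅓)*9)² = 6775 - (-100 + 3)² = 6775 - 1*(-97)² = 6775 - 1*9409 = 6775 - 9409 = -2634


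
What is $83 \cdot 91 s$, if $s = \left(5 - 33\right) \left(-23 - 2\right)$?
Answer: $5287100$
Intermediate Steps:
$s = 700$ ($s = \left(-28\right) \left(-25\right) = 700$)
$83 \cdot 91 s = 83 \cdot 91 \cdot 700 = 7553 \cdot 700 = 5287100$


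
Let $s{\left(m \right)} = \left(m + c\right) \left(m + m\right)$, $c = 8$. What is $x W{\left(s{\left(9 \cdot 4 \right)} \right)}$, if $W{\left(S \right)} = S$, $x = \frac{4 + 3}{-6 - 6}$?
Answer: $-1848$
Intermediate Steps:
$s{\left(m \right)} = 2 m \left(8 + m\right)$ ($s{\left(m \right)} = \left(m + 8\right) \left(m + m\right) = \left(8 + m\right) 2 m = 2 m \left(8 + m\right)$)
$x = - \frac{7}{12}$ ($x = \frac{7}{-12} = 7 \left(- \frac{1}{12}\right) = - \frac{7}{12} \approx -0.58333$)
$x W{\left(s{\left(9 \cdot 4 \right)} \right)} = - \frac{7 \cdot 2 \cdot 9 \cdot 4 \left(8 + 9 \cdot 4\right)}{12} = - \frac{7 \cdot 2 \cdot 36 \left(8 + 36\right)}{12} = - \frac{7 \cdot 2 \cdot 36 \cdot 44}{12} = \left(- \frac{7}{12}\right) 3168 = -1848$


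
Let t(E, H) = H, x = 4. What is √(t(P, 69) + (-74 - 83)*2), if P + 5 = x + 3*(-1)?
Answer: 7*I*√5 ≈ 15.652*I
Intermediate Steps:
P = -4 (P = -5 + (4 + 3*(-1)) = -5 + (4 - 3) = -5 + 1 = -4)
√(t(P, 69) + (-74 - 83)*2) = √(69 + (-74 - 83)*2) = √(69 - 157*2) = √(69 - 314) = √(-245) = 7*I*√5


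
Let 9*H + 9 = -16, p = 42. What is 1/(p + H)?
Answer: 9/353 ≈ 0.025496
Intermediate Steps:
H = -25/9 (H = -1 + (⅑)*(-16) = -1 - 16/9 = -25/9 ≈ -2.7778)
1/(p + H) = 1/(42 - 25/9) = 1/(353/9) = 9/353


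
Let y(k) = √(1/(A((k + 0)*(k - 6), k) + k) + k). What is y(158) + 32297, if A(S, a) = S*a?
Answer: 32297 + 3*√252793712699206/3794686 ≈ 32310.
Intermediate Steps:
y(k) = √(k + 1/(k + k²*(-6 + k))) (y(k) = √(1/(((k + 0)*(k - 6))*k + k) + k) = √(1/((k*(-6 + k))*k + k) + k) = √(1/(k²*(-6 + k) + k) + k) = √(1/(k + k²*(-6 + k)) + k) = √(k + 1/(k + k²*(-6 + k))))
y(158) + 32297 = √((1 + 158²*(1 + 158*(-6 + 158)))/(158*(1 + 158*(-6 + 158)))) + 32297 = √((1 + 24964*(1 + 158*152))/(158*(1 + 158*152))) + 32297 = √((1 + 24964*(1 + 24016))/(158*(1 + 24016))) + 32297 = √((1/158)*(1 + 24964*24017)/24017) + 32297 = √((1/158)*(1/24017)*(1 + 599560388)) + 32297 = √((1/158)*(1/24017)*599560389) + 32297 = √(599560389/3794686) + 32297 = 3*√252793712699206/3794686 + 32297 = 32297 + 3*√252793712699206/3794686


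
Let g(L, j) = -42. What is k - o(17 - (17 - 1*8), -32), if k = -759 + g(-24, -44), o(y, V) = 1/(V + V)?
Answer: -51263/64 ≈ -800.98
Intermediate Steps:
o(y, V) = 1/(2*V)
k = -801 (k = -759 - 42 = -801)
k - o(17 - (17 - 1*8), -32) = -801 - 1/(2*(-32)) = -801 - (-1)/(2*32) = -801 - 1*(-1/64) = -801 + 1/64 = -51263/64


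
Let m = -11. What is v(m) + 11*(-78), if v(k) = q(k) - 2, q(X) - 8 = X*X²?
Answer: -2183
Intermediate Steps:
q(X) = 8 + X³ (q(X) = 8 + X*X² = 8 + X³)
v(k) = 6 + k³ (v(k) = (8 + k³) - 2 = 6 + k³)
v(m) + 11*(-78) = (6 + (-11)³) + 11*(-78) = (6 - 1331) - 858 = -1325 - 858 = -2183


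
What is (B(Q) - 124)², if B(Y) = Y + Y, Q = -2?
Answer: 16384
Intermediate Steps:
B(Y) = 2*Y
(B(Q) - 124)² = (2*(-2) - 124)² = (-4 - 124)² = (-128)² = 16384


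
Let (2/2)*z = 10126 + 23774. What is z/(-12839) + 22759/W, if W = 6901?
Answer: 58258901/88601939 ≈ 0.65754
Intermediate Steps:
z = 33900 (z = 10126 + 23774 = 33900)
z/(-12839) + 22759/W = 33900/(-12839) + 22759/6901 = 33900*(-1/12839) + 22759*(1/6901) = -33900/12839 + 22759/6901 = 58258901/88601939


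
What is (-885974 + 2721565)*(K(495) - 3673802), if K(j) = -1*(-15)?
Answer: -6743570353117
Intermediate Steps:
K(j) = 15
(-885974 + 2721565)*(K(495) - 3673802) = (-885974 + 2721565)*(15 - 3673802) = 1835591*(-3673787) = -6743570353117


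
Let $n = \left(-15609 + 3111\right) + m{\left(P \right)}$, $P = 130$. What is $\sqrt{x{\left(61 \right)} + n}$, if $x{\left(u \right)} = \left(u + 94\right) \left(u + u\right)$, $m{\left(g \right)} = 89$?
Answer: $\sqrt{6501} \approx 80.629$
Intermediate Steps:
$x{\left(u \right)} = 2 u \left(94 + u\right)$ ($x{\left(u \right)} = \left(94 + u\right) 2 u = 2 u \left(94 + u\right)$)
$n = -12409$ ($n = \left(-15609 + 3111\right) + 89 = -12498 + 89 = -12409$)
$\sqrt{x{\left(61 \right)} + n} = \sqrt{2 \cdot 61 \left(94 + 61\right) - 12409} = \sqrt{2 \cdot 61 \cdot 155 - 12409} = \sqrt{18910 - 12409} = \sqrt{6501}$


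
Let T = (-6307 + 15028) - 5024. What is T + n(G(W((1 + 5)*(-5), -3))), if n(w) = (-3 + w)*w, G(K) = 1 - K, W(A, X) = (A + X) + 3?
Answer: 4565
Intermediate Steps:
W(A, X) = 3 + A + X
n(w) = w*(-3 + w)
T = 3697 (T = 8721 - 5024 = 3697)
T + n(G(W((1 + 5)*(-5), -3))) = 3697 + (1 - (3 + (1 + 5)*(-5) - 3))*(-3 + (1 - (3 + (1 + 5)*(-5) - 3))) = 3697 + (1 - (3 + 6*(-5) - 3))*(-3 + (1 - (3 + 6*(-5) - 3))) = 3697 + (1 - (3 - 30 - 3))*(-3 + (1 - (3 - 30 - 3))) = 3697 + (1 - 1*(-30))*(-3 + (1 - 1*(-30))) = 3697 + (1 + 30)*(-3 + (1 + 30)) = 3697 + 31*(-3 + 31) = 3697 + 31*28 = 3697 + 868 = 4565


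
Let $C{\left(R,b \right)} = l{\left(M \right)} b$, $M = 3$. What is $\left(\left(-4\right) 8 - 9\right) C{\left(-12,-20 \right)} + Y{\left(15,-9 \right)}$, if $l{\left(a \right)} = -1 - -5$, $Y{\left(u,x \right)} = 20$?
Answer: $3300$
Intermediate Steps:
$l{\left(a \right)} = 4$ ($l{\left(a \right)} = -1 + 5 = 4$)
$C{\left(R,b \right)} = 4 b$
$\left(\left(-4\right) 8 - 9\right) C{\left(-12,-20 \right)} + Y{\left(15,-9 \right)} = \left(\left(-4\right) 8 - 9\right) 4 \left(-20\right) + 20 = \left(-32 - 9\right) \left(-80\right) + 20 = \left(-41\right) \left(-80\right) + 20 = 3280 + 20 = 3300$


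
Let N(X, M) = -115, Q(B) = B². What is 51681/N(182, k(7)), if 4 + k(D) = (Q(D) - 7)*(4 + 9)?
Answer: -2247/5 ≈ -449.40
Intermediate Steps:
k(D) = -95 + 13*D² (k(D) = -4 + (D² - 7)*(4 + 9) = -4 + (-7 + D²)*13 = -4 + (-91 + 13*D²) = -95 + 13*D²)
51681/N(182, k(7)) = 51681/(-115) = 51681*(-1/115) = -2247/5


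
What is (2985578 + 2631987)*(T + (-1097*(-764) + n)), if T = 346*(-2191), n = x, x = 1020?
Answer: 455258702730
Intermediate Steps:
n = 1020
T = -758086
(2985578 + 2631987)*(T + (-1097*(-764) + n)) = (2985578 + 2631987)*(-758086 + (-1097*(-764) + 1020)) = 5617565*(-758086 + (838108 + 1020)) = 5617565*(-758086 + 839128) = 5617565*81042 = 455258702730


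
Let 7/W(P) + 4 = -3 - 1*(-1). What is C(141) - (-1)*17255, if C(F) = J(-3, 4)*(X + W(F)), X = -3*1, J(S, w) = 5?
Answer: 103405/6 ≈ 17234.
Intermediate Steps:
W(P) = -7/6 (W(P) = 7/(-4 + (-3 - 1*(-1))) = 7/(-4 + (-3 + 1)) = 7/(-4 - 2) = 7/(-6) = 7*(-⅙) = -7/6)
X = -3
C(F) = -125/6 (C(F) = 5*(-3 - 7/6) = 5*(-25/6) = -125/6)
C(141) - (-1)*17255 = -125/6 - (-1)*17255 = -125/6 - 1*(-17255) = -125/6 + 17255 = 103405/6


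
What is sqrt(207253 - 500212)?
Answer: 3*I*sqrt(32551) ≈ 541.26*I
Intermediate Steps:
sqrt(207253 - 500212) = sqrt(-292959) = 3*I*sqrt(32551)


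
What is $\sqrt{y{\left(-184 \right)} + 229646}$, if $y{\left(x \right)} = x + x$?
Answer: $\sqrt{229278} \approx 478.83$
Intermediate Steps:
$y{\left(x \right)} = 2 x$
$\sqrt{y{\left(-184 \right)} + 229646} = \sqrt{2 \left(-184\right) + 229646} = \sqrt{-368 + 229646} = \sqrt{229278}$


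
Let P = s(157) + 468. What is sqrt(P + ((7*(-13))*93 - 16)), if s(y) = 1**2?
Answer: 3*I*sqrt(890) ≈ 89.499*I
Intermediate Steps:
s(y) = 1
P = 469 (P = 1 + 468 = 469)
sqrt(P + ((7*(-13))*93 - 16)) = sqrt(469 + ((7*(-13))*93 - 16)) = sqrt(469 + (-91*93 - 16)) = sqrt(469 + (-8463 - 16)) = sqrt(469 - 8479) = sqrt(-8010) = 3*I*sqrt(890)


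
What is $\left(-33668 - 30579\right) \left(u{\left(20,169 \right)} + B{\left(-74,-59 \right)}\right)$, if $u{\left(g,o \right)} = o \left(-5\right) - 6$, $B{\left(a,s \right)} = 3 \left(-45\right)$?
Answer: $63347542$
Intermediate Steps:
$B{\left(a,s \right)} = -135$
$u{\left(g,o \right)} = -6 - 5 o$ ($u{\left(g,o \right)} = - 5 o - 6 = -6 - 5 o$)
$\left(-33668 - 30579\right) \left(u{\left(20,169 \right)} + B{\left(-74,-59 \right)}\right) = \left(-33668 - 30579\right) \left(\left(-6 - 845\right) - 135\right) = - 64247 \left(\left(-6 - 845\right) - 135\right) = - 64247 \left(-851 - 135\right) = \left(-64247\right) \left(-986\right) = 63347542$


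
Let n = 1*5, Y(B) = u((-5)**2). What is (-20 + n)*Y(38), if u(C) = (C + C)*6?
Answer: -4500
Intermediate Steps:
u(C) = 12*C (u(C) = (2*C)*6 = 12*C)
Y(B) = 300 (Y(B) = 12*(-5)**2 = 12*25 = 300)
n = 5
(-20 + n)*Y(38) = (-20 + 5)*300 = -15*300 = -4500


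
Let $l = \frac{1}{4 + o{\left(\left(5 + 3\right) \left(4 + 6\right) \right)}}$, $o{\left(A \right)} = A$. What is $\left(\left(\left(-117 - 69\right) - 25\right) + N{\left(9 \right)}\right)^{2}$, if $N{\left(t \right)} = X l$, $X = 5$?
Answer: $\frac{313962961}{7056} \approx 44496.0$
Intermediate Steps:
$l = \frac{1}{84}$ ($l = \frac{1}{4 + \left(5 + 3\right) \left(4 + 6\right)} = \frac{1}{4 + 8 \cdot 10} = \frac{1}{4 + 80} = \frac{1}{84} \approx 0.011905$)
$N{\left(t \right)} = \frac{5}{84}$ ($N{\left(t \right)} = 5 \cdot \frac{1}{84} = \frac{5}{84}$)
$\left(\left(\left(-117 - 69\right) - 25\right) + N{\left(9 \right)}\right)^{2} = \left(\left(\left(-117 - 69\right) - 25\right) + \frac{5}{84}\right)^{2} = \left(\left(-186 - 25\right) + \frac{5}{84}\right)^{2} = \left(-211 + \frac{5}{84}\right)^{2} = \left(- \frac{17719}{84}\right)^{2} = \frac{313962961}{7056}$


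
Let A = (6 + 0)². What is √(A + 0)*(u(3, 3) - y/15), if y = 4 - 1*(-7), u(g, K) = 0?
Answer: -22/5 ≈ -4.4000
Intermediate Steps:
A = 36 (A = 6² = 36)
y = 11 (y = 4 + 7 = 11)
√(A + 0)*(u(3, 3) - y/15) = √(36 + 0)*(0 - 1*11/15) = √36*(0 - 11*1/15) = 6*(0 - 11/15) = 6*(-11/15) = -22/5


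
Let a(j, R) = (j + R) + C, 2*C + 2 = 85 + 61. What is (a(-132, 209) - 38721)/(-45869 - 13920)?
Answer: 38572/59789 ≈ 0.64513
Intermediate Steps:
C = 72 (C = -1 + (85 + 61)/2 = -1 + (½)*146 = -1 + 73 = 72)
a(j, R) = 72 + R + j (a(j, R) = (j + R) + 72 = (R + j) + 72 = 72 + R + j)
(a(-132, 209) - 38721)/(-45869 - 13920) = ((72 + 209 - 132) - 38721)/(-45869 - 13920) = (149 - 38721)/(-59789) = -38572*(-1/59789) = 38572/59789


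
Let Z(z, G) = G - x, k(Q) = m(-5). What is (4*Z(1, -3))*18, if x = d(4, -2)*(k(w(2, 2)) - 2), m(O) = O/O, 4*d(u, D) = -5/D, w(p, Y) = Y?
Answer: -171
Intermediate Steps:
d(u, D) = -5/(4*D) (d(u, D) = (-5/D)/4 = -5/(4*D))
m(O) = 1
k(Q) = 1
x = -5/8 (x = (-5/4/(-2))*(1 - 2) = -5/4*(-1/2)*(-1) = (5/8)*(-1) = -5/8 ≈ -0.62500)
Z(z, G) = 5/8 + G (Z(z, G) = G - 1*(-5/8) = G + 5/8 = 5/8 + G)
(4*Z(1, -3))*18 = (4*(5/8 - 3))*18 = (4*(-19/8))*18 = -19/2*18 = -171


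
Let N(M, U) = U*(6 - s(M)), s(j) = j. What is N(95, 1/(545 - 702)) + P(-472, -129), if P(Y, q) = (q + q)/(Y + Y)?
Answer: 62261/74104 ≈ 0.84018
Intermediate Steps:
P(Y, q) = q/Y (P(Y, q) = (2*q)/((2*Y)) = (2*q)*(1/(2*Y)) = q/Y)
N(M, U) = U*(6 - M)
N(95, 1/(545 - 702)) + P(-472, -129) = (6 - 1*95)/(545 - 702) - 129/(-472) = (6 - 95)/(-157) - 129*(-1/472) = -1/157*(-89) + 129/472 = 89/157 + 129/472 = 62261/74104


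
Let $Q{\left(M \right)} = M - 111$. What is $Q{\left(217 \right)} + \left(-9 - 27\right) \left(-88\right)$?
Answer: $3274$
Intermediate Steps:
$Q{\left(M \right)} = -111 + M$ ($Q{\left(M \right)} = M - 111 = -111 + M$)
$Q{\left(217 \right)} + \left(-9 - 27\right) \left(-88\right) = \left(-111 + 217\right) + \left(-9 - 27\right) \left(-88\right) = 106 - -3168 = 106 + 3168 = 3274$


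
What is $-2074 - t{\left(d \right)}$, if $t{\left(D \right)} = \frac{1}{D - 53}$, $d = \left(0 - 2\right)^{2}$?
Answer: $- \frac{101625}{49} \approx -2074.0$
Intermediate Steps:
$d = 4$ ($d = \left(-2\right)^{2} = 4$)
$t{\left(D \right)} = \frac{1}{-53 + D}$
$-2074 - t{\left(d \right)} = -2074 - \frac{1}{-53 + 4} = -2074 - \frac{1}{-49} = -2074 - - \frac{1}{49} = -2074 + \frac{1}{49} = - \frac{101625}{49}$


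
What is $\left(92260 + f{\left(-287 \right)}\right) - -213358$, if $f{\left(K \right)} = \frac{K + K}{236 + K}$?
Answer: $\frac{15587092}{51} \approx 3.0563 \cdot 10^{5}$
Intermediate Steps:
$f{\left(K \right)} = \frac{2 K}{236 + K}$
$\left(92260 + f{\left(-287 \right)}\right) - -213358 = \left(92260 + 2 \left(-287\right) \frac{1}{236 - 287}\right) - -213358 = \left(92260 + 2 \left(-287\right) \frac{1}{-51}\right) + 213358 = \left(92260 + 2 \left(-287\right) \left(- \frac{1}{51}\right)\right) + 213358 = \left(92260 + \frac{574}{51}\right) + 213358 = \frac{4705834}{51} + 213358 = \frac{15587092}{51}$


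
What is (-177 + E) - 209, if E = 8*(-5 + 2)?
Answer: -410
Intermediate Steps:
E = -24 (E = 8*(-3) = -24)
(-177 + E) - 209 = (-177 - 24) - 209 = -201 - 209 = -410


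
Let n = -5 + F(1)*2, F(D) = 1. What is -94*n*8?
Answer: 2256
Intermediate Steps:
n = -3 (n = -5 + 1*2 = -5 + 2 = -3)
-94*n*8 = -94*(-3)*8 = 282*8 = 2256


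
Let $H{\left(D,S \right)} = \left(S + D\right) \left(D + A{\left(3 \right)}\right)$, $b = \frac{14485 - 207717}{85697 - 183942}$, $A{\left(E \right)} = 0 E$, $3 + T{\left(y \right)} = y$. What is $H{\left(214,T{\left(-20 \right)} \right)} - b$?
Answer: $\frac{4015472898}{98245} \approx 40872.0$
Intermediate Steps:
$T{\left(y \right)} = -3 + y$
$A{\left(E \right)} = 0$
$b = \frac{193232}{98245}$ ($b = - \frac{193232}{-98245} = \left(-193232\right) \left(- \frac{1}{98245}\right) = \frac{193232}{98245} \approx 1.9668$)
$H{\left(D,S \right)} = D \left(D + S\right)$ ($H{\left(D,S \right)} = \left(S + D\right) \left(D + 0\right) = \left(D + S\right) D = D \left(D + S\right)$)
$H{\left(214,T{\left(-20 \right)} \right)} - b = 214 \left(214 - 23\right) - \frac{193232}{98245} = 214 \cdot 191 - \frac{193232}{98245} = 40874 - \frac{193232}{98245} = \frac{4015472898}{98245}$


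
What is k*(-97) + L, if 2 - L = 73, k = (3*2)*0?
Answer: -71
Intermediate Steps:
k = 0 (k = 6*0 = 0)
L = -71 (L = 2 - 1*73 = 2 - 73 = -71)
k*(-97) + L = 0*(-97) - 71 = 0 - 71 = -71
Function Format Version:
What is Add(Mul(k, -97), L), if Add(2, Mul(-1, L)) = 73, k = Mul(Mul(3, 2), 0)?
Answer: -71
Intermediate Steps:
k = 0 (k = Mul(6, 0) = 0)
L = -71 (L = Add(2, Mul(-1, 73)) = Add(2, -73) = -71)
Add(Mul(k, -97), L) = Add(Mul(0, -97), -71) = Add(0, -71) = -71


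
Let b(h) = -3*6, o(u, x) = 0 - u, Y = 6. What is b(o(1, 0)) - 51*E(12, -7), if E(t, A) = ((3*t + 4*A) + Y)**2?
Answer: -10014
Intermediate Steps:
o(u, x) = -u
b(h) = -18
E(t, A) = (6 + 3*t + 4*A)**2 (E(t, A) = ((3*t + 4*A) + 6)**2 = (6 + 3*t + 4*A)**2)
b(o(1, 0)) - 51*E(12, -7) = -18 - 51*(6 + 3*12 + 4*(-7))**2 = -18 - 51*(6 + 36 - 28)**2 = -18 - 51*14**2 = -18 - 51*196 = -18 - 9996 = -10014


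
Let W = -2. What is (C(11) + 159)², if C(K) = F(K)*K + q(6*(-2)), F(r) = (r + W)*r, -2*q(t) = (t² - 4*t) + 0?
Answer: 1327104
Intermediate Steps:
q(t) = 2*t - t²/2 (q(t) = -((t² - 4*t) + 0)/2 = -(t² - 4*t)/2 = 2*t - t²/2)
F(r) = r*(-2 + r) (F(r) = (r - 2)*r = (-2 + r)*r = r*(-2 + r))
C(K) = -96 + K²*(-2 + K) (C(K) = (K*(-2 + K))*K + (6*(-2))*(4 - 6*(-2))/2 = K²*(-2 + K) + (½)*(-12)*(4 - 1*(-12)) = K²*(-2 + K) + (½)*(-12)*(4 + 12) = K²*(-2 + K) + (½)*(-12)*16 = K²*(-2 + K) - 96 = -96 + K²*(-2 + K))
(C(11) + 159)² = ((-96 + 11²*(-2 + 11)) + 159)² = ((-96 + 121*9) + 159)² = ((-96 + 1089) + 159)² = (993 + 159)² = 1152² = 1327104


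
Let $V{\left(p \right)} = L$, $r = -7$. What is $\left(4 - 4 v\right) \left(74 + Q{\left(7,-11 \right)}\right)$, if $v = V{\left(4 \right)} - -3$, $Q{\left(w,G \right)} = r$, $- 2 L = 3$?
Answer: $-134$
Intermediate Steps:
$L = - \frac{3}{2}$ ($L = \left(- \frac{1}{2}\right) 3 = - \frac{3}{2} \approx -1.5$)
$Q{\left(w,G \right)} = -7$
$V{\left(p \right)} = - \frac{3}{2}$
$v = \frac{3}{2}$ ($v = - \frac{3}{2} - -3 = - \frac{3}{2} + 3 = \frac{3}{2} \approx 1.5$)
$\left(4 - 4 v\right) \left(74 + Q{\left(7,-11 \right)}\right) = \left(4 - 6\right) \left(74 - 7\right) = \left(4 - 6\right) 67 = \left(-2\right) 67 = -134$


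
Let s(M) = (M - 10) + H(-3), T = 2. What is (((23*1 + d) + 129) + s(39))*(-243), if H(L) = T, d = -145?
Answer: -9234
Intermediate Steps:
H(L) = 2
s(M) = -8 + M (s(M) = (M - 10) + 2 = (-10 + M) + 2 = -8 + M)
(((23*1 + d) + 129) + s(39))*(-243) = (((23*1 - 145) + 129) + (-8 + 39))*(-243) = (((23 - 145) + 129) + 31)*(-243) = ((-122 + 129) + 31)*(-243) = (7 + 31)*(-243) = 38*(-243) = -9234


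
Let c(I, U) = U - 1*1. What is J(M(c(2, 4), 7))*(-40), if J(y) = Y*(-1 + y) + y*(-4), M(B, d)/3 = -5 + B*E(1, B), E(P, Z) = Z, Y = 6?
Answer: -720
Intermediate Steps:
c(I, U) = -1 + U (c(I, U) = U - 1 = -1 + U)
M(B, d) = -15 + 3*B**2 (M(B, d) = 3*(-5 + B*B) = 3*(-5 + B**2) = -15 + 3*B**2)
J(y) = -6 + 2*y (J(y) = 6*(-1 + y) + y*(-4) = (-6 + 6*y) - 4*y = -6 + 2*y)
J(M(c(2, 4), 7))*(-40) = (-6 + 2*(-15 + 3*(-1 + 4)**2))*(-40) = (-6 + 2*(-15 + 3*3**2))*(-40) = (-6 + 2*(-15 + 3*9))*(-40) = (-6 + 2*(-15 + 27))*(-40) = (-6 + 2*12)*(-40) = (-6 + 24)*(-40) = 18*(-40) = -720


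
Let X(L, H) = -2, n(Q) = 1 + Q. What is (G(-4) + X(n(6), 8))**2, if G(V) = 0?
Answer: 4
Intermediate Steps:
(G(-4) + X(n(6), 8))**2 = (0 - 2)**2 = (-2)**2 = 4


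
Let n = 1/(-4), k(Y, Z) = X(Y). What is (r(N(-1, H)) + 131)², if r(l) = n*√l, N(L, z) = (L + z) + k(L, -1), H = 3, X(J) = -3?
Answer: (524 - I)²/16 ≈ 17161.0 - 65.5*I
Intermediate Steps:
k(Y, Z) = -3
n = -¼ ≈ -0.25000
N(L, z) = -3 + L + z (N(L, z) = (L + z) - 3 = -3 + L + z)
r(l) = -√l/4
(r(N(-1, H)) + 131)² = (-√(-3 - 1 + 3)/4 + 131)² = (-I/4 + 131)² = (131 - I/4)²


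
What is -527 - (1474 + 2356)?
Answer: -4357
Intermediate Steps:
-527 - (1474 + 2356) = -527 - 1*3830 = -527 - 3830 = -4357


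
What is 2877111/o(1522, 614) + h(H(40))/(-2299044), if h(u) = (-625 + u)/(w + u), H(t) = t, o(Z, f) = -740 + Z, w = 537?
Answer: 636104493267423/172893473236 ≈ 3679.2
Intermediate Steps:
h(u) = (-625 + u)/(537 + u)
2877111/o(1522, 614) + h(H(40))/(-2299044) = 2877111/(-740 + 1522) + ((-625 + 40)/(537 + 40))/(-2299044) = 2877111/782 + (-585/577)*(-1/2299044) = 2877111*(1/782) + ((1/577)*(-585))*(-1/2299044) = 2877111/782 - 585/577*(-1/2299044) = 2877111/782 + 195/442182796 = 636104493267423/172893473236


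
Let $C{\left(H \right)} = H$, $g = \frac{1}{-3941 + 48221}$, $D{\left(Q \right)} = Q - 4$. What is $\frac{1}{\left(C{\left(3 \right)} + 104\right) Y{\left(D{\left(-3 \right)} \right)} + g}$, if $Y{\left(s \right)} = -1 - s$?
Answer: $\frac{44280}{28427761} \approx 0.0015576$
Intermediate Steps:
$D{\left(Q \right)} = -4 + Q$ ($D{\left(Q \right)} = Q - 4 = -4 + Q$)
$g = \frac{1}{44280} \approx 2.2584 \cdot 10^{-5}$
$\frac{1}{\left(C{\left(3 \right)} + 104\right) Y{\left(D{\left(-3 \right)} \right)} + g} = \frac{1}{\left(3 + 104\right) \left(-1 - \left(-4 - 3\right)\right) + \frac{1}{44280}} = \frac{1}{107 \left(-1 - -7\right) + \frac{1}{44280}} = \frac{1}{107 \left(-1 + 7\right) + \frac{1}{44280}} = \frac{1}{107 \cdot 6 + \frac{1}{44280}} = \frac{1}{642 + \frac{1}{44280}} = \frac{1}{\frac{28427761}{44280}} = \frac{44280}{28427761}$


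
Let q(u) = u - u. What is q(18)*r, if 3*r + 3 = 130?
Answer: 0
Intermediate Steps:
q(u) = 0
r = 127/3 (r = -1 + (⅓)*130 = -1 + 130/3 = 127/3 ≈ 42.333)
q(18)*r = 0*(127/3) = 0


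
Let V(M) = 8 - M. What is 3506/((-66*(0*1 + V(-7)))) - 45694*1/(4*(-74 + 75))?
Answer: -11312771/990 ≈ -11427.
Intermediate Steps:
3506/((-66*(0*1 + V(-7)))) - 45694*1/(4*(-74 + 75)) = 3506/((-66*(0*1 + (8 - 1*(-7))))) - 45694*1/(4*(-74 + 75)) = 3506/((-66*(0 + (8 + 7)))) - 45694/(4*1) = 3506/((-66*(0 + 15))) - 45694/4 = 3506/((-66*15)) - 45694*¼ = 3506/(-990) - 22847/2 = 3506*(-1/990) - 22847/2 = -1753/495 - 22847/2 = -11312771/990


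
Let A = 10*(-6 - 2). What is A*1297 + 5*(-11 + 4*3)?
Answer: -103755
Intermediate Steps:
A = -80 (A = 10*(-8) = -80)
A*1297 + 5*(-11 + 4*3) = -80*1297 + 5*(-11 + 4*3) = -103760 + 5*(-11 + 12) = -103760 + 5*1 = -103760 + 5 = -103755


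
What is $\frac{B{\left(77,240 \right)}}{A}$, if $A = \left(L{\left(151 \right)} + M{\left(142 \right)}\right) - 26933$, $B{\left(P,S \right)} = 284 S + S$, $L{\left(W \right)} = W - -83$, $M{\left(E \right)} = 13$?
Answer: $- \frac{34200}{13343} \approx -2.5631$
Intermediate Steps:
$L{\left(W \right)} = 83 + W$ ($L{\left(W \right)} = W + 83 = 83 + W$)
$B{\left(P,S \right)} = 285 S$
$A = -26686$ ($A = \left(\left(83 + 151\right) + 13\right) - 26933 = \left(234 + 13\right) - 26933 = 247 - 26933 = -26686$)
$\frac{B{\left(77,240 \right)}}{A} = \frac{285 \cdot 240}{-26686} = 68400 \left(- \frac{1}{26686}\right) = - \frac{34200}{13343}$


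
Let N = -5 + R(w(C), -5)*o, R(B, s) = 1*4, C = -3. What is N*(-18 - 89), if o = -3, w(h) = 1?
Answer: 1819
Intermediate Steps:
R(B, s) = 4
N = -17 (N = -5 + 4*(-3) = -5 - 12 = -17)
N*(-18 - 89) = -17*(-18 - 89) = -17*(-107) = 1819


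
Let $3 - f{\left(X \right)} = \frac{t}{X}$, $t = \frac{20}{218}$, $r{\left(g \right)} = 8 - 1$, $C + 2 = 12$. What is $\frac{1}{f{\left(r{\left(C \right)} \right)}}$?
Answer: $\frac{763}{2279} \approx 0.3348$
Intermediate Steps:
$C = 10$ ($C = -2 + 12 = 10$)
$r{\left(g \right)} = 7$ ($r{\left(g \right)} = 8 - 1 = 7$)
$t = \frac{10}{109}$ ($t = 20 \cdot \frac{1}{218} = \frac{10}{109} \approx 0.091743$)
$f{\left(X \right)} = 3 - \frac{10}{109 X}$
$\frac{1}{f{\left(r{\left(C \right)} \right)}} = \frac{1}{3 - \frac{10}{109 \cdot 7}} = \frac{1}{3 - \frac{10}{763}} = \frac{1}{\frac{2279}{763}} = \frac{763}{2279}$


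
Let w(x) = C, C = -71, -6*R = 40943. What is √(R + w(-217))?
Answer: I*√248214/6 ≈ 83.035*I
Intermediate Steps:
R = -40943/6 (R = -⅙*40943 = -40943/6 ≈ -6823.8)
w(x) = -71
√(R + w(-217)) = √(-40943/6 - 71) = √(-41369/6) = I*√248214/6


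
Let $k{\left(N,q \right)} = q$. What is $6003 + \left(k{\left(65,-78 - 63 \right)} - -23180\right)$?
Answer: $29042$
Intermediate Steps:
$6003 + \left(k{\left(65,-78 - 63 \right)} - -23180\right) = 6003 - -23039 = 6003 + \left(-141 + 23180\right) = 6003 + 23039 = 29042$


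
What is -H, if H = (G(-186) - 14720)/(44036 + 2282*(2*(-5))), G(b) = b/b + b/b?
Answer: 2453/3536 ≈ 0.69372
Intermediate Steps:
G(b) = 2 (G(b) = 1 + 1 = 2)
H = -2453/3536 (H = (2 - 14720)/(44036 + 2282*(2*(-5))) = -14718/(44036 + 2282*(-10)) = -14718/(44036 - 22820) = -14718/21216 = -14718*1/21216 = -2453/3536 ≈ -0.69372)
-H = -1*(-2453/3536) = 2453/3536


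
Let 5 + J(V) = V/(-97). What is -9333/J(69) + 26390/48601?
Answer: 6287593423/3846422 ≈ 1634.7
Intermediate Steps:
J(V) = -5 - V/97 (J(V) = -5 + V/(-97) = -5 + V*(-1/97) = -5 - V/97)
-9333/J(69) + 26390/48601 = -9333/(-5 - 1/97*69) + 26390/48601 = -9333/(-5 - 69/97) + 26390*(1/48601) = -9333/(-554/97) + 3770/6943 = -9333*(-97/554) + 3770/6943 = 905301/554 + 3770/6943 = 6287593423/3846422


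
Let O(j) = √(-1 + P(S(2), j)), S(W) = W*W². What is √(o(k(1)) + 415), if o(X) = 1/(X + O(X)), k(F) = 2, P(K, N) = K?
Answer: √(415 + 1/(2 + √7)) ≈ 20.377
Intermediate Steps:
S(W) = W³
O(j) = √7 (O(j) = √(-1 + 2³) = √(-1 + 8) = √7)
o(X) = 1/(X + √7)
√(o(k(1)) + 415) = √(1/(2 + √7) + 415) = √(415 + 1/(2 + √7))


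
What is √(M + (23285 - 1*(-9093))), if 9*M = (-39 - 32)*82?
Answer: 2*√71395/3 ≈ 178.13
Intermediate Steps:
M = -5822/9 (M = ((-39 - 32)*82)/9 = (-71*82)/9 = (⅑)*(-5822) = -5822/9 ≈ -646.89)
√(M + (23285 - 1*(-9093))) = √(-5822/9 + (23285 - 1*(-9093))) = √(-5822/9 + (23285 + 9093)) = √(-5822/9 + 32378) = √(285580/9) = 2*√71395/3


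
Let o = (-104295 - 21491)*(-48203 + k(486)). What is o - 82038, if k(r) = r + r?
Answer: 5940916528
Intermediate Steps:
k(r) = 2*r
o = 5940998566 (o = (-104295 - 21491)*(-48203 + 2*486) = -125786*(-48203 + 972) = -125786*(-47231) = 5940998566)
o - 82038 = 5940998566 - 82038 = 5940916528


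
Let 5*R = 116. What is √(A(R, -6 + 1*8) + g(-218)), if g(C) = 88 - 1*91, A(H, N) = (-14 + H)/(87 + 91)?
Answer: 4*I*√36490/445 ≈ 1.7171*I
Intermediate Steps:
R = 116/5 (R = (⅕)*116 = 116/5 ≈ 23.200)
A(H, N) = -7/89 + H/178 (A(H, N) = (-14 + H)/178 = (-14 + H)*(1/178) = -7/89 + H/178)
g(C) = -3 (g(C) = 88 - 91 = -3)
√(A(R, -6 + 1*8) + g(-218)) = √((-7/89 + (1/178)*(116/5)) - 3) = √((-7/89 + 58/445) - 3) = √(23/445 - 3) = √(-1312/445) = 4*I*√36490/445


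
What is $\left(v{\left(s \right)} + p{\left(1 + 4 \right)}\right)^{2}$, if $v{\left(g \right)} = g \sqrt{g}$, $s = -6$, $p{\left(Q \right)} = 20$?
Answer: $184 - 240 i \sqrt{6} \approx 184.0 - 587.88 i$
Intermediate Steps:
$v{\left(g \right)} = g^{\frac{3}{2}}$
$\left(v{\left(s \right)} + p{\left(1 + 4 \right)}\right)^{2} = \left(\left(-6\right)^{\frac{3}{2}} + 20\right)^{2} = \left(- 6 i \sqrt{6} + 20\right)^{2} = \left(20 - 6 i \sqrt{6}\right)^{2}$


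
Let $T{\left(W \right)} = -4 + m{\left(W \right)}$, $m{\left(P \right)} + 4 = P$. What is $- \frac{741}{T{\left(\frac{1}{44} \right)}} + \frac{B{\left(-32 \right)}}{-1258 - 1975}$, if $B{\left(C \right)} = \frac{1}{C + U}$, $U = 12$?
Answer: $\frac{54055769}{581940} \approx 92.889$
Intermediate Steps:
$m{\left(P \right)} = -4 + P$
$T{\left(W \right)} = -8 + W$ ($T{\left(W \right)} = -4 + \left(-4 + W\right) = -8 + W$)
$B{\left(C \right)} = \frac{1}{12 + C}$ ($B{\left(C \right)} = \frac{1}{C + 12} = \frac{1}{12 + C}$)
$- \frac{741}{T{\left(\frac{1}{44} \right)}} + \frac{B{\left(-32 \right)}}{-1258 - 1975} = - \frac{741}{-8 + \frac{1}{44}} + \frac{1}{\left(12 - 32\right) \left(-1258 - 1975\right)} = - \frac{741}{-8 + \frac{1}{44}} + \frac{1}{\left(-20\right) \left(-3233\right)} = - \frac{741}{- \frac{351}{44}} - - \frac{1}{64660} = \left(-741\right) \left(- \frac{44}{351}\right) + \frac{1}{64660} = \frac{836}{9} + \frac{1}{64660} = \frac{54055769}{581940}$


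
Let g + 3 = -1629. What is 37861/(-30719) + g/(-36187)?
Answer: -1319942599/1111628453 ≈ -1.1874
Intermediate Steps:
g = -1632 (g = -3 - 1629 = -1632)
37861/(-30719) + g/(-36187) = 37861/(-30719) - 1632/(-36187) = 37861*(-1/30719) - 1632*(-1/36187) = -37861/30719 + 1632/36187 = -1319942599/1111628453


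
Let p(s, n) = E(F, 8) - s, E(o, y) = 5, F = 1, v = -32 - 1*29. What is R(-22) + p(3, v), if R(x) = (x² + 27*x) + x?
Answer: -130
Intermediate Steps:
v = -61 (v = -32 - 29 = -61)
p(s, n) = 5 - s
R(x) = x² + 28*x
R(-22) + p(3, v) = -22*(28 - 22) + (5 - 1*3) = -22*6 + (5 - 3) = -132 + 2 = -130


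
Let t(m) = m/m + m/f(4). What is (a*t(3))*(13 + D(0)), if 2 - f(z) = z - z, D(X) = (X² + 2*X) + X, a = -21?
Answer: -1365/2 ≈ -682.50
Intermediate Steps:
D(X) = X² + 3*X
f(z) = 2 (f(z) = 2 - (z - z) = 2 - 1*0 = 2 + 0 = 2)
t(m) = 1 + m/2 (t(m) = m/m + m/2 = 1 + m*(½) = 1 + m/2)
(a*t(3))*(13 + D(0)) = (-21*(1 + (½)*3))*(13 + 0*(3 + 0)) = (-21*(1 + 3/2))*(13 + 0*3) = (-21*5/2)*(13 + 0) = -105/2*13 = -1365/2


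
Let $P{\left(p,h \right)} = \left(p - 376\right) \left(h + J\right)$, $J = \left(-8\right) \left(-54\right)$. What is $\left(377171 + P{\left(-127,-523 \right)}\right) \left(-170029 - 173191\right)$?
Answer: $-145162839680$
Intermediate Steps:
$J = 432$
$P{\left(p,h \right)} = \left(-376 + p\right) \left(432 + h\right)$ ($P{\left(p,h \right)} = \left(p - 376\right) \left(h + 432\right) = \left(-376 + p\right) \left(432 + h\right)$)
$\left(377171 + P{\left(-127,-523 \right)}\right) \left(-170029 - 173191\right) = \left(377171 - -45773\right) \left(-170029 - 173191\right) = \left(377171 + \left(-162432 + 196648 - 54864 + 66421\right)\right) \left(-343220\right) = \left(377171 + 45773\right) \left(-343220\right) = 422944 \left(-343220\right) = -145162839680$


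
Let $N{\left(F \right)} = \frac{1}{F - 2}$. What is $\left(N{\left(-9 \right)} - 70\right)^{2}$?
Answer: $\frac{594441}{121} \approx 4912.7$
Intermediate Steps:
$N{\left(F \right)} = \frac{1}{-2 + F}$
$\left(N{\left(-9 \right)} - 70\right)^{2} = \left(\frac{1}{-2 - 9} - 70\right)^{2} = \left(\frac{1}{-11} - 70\right)^{2} = \left(- \frac{1}{11} - 70\right)^{2} = \left(- \frac{771}{11}\right)^{2} = \frac{594441}{121}$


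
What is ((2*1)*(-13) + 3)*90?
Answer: -2070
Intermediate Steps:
((2*1)*(-13) + 3)*90 = (2*(-13) + 3)*90 = (-26 + 3)*90 = -23*90 = -2070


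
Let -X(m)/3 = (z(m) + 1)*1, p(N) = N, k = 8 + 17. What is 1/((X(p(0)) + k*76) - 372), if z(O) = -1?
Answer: 1/1528 ≈ 0.00065445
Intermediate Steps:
k = 25
X(m) = 0 (X(m) = -3*(-1 + 1) = -0 = -3*0 = 0)
1/((X(p(0)) + k*76) - 372) = 1/((0 + 25*76) - 372) = 1/((0 + 1900) - 372) = 1/(1900 - 372) = 1/1528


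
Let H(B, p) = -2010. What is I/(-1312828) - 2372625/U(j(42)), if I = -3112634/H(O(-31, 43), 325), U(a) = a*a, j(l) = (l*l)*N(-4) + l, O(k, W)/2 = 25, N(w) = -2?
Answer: -21870385037428/111343832542635 ≈ -0.19642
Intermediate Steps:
O(k, W) = 50 (O(k, W) = 2*25 = 50)
j(l) = l - 2*l² (j(l) = (l*l)*(-2) + l = l²*(-2) + l = -2*l² + l = l - 2*l²)
U(a) = a²
I = 1556317/1005 (I = -3112634/(-2010) = -3112634*(-1/2010) = 1556317/1005 ≈ 1548.6)
I/(-1312828) - 2372625/U(j(42)) = (1556317/1005)/(-1312828) - 2372625*1/(1764*(1 - 2*42)²) = (1556317/1005)*(-1/1312828) - 2372625*1/(1764*(1 - 84)²) = -1556317/1319392140 - 2372625/((42*(-83))²) = -1556317/1319392140 - 2372625/((-3486)²) = -1556317/1319392140 - 2372625/12152196 = -1556317/1319392140 - 2372625*1/12152196 = -1556317/1319392140 - 263625/1350244 = -21870385037428/111343832542635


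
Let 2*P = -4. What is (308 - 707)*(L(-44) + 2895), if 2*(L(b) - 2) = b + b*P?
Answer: -1164681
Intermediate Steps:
P = -2 (P = (1/2)*(-4) = -2)
L(b) = 2 - b/2 (L(b) = 2 + (b + b*(-2))/2 = 2 + (b - 2*b)/2 = 2 + (-b)/2 = 2 - b/2)
(308 - 707)*(L(-44) + 2895) = (308 - 707)*((2 - 1/2*(-44)) + 2895) = -399*((2 + 22) + 2895) = -399*(24 + 2895) = -399*2919 = -1164681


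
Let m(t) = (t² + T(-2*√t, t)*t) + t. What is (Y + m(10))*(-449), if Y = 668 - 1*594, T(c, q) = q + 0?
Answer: -127516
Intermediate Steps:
T(c, q) = q
Y = 74 (Y = 668 - 594 = 74)
m(t) = t + 2*t² (m(t) = (t² + t*t) + t = (t² + t²) + t = 2*t² + t = t + 2*t²)
(Y + m(10))*(-449) = (74 + 10*(1 + 2*10))*(-449) = (74 + 10*(1 + 20))*(-449) = (74 + 10*21)*(-449) = (74 + 210)*(-449) = 284*(-449) = -127516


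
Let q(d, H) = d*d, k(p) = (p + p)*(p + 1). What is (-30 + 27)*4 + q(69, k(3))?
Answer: 4749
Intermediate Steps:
k(p) = 2*p*(1 + p) (k(p) = (2*p)*(1 + p) = 2*p*(1 + p))
q(d, H) = d²
(-30 + 27)*4 + q(69, k(3)) = (-30 + 27)*4 + 69² = -3*4 + 4761 = -12 + 4761 = 4749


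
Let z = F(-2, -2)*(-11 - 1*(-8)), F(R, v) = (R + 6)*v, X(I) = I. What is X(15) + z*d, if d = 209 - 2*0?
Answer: 5031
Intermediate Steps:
d = 209 (d = 209 + 0 = 209)
F(R, v) = v*(6 + R) (F(R, v) = (6 + R)*v = v*(6 + R))
z = 24 (z = (-2*(6 - 2))*(-11 - 1*(-8)) = (-2*4)*(-11 + 8) = -8*(-3) = 24)
X(15) + z*d = 15 + 24*209 = 15 + 5016 = 5031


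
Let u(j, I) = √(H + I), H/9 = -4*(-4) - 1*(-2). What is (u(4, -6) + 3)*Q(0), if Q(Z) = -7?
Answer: -21 - 14*√39 ≈ -108.43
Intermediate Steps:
H = 162 (H = 9*(-4*(-4) - 1*(-2)) = 9*(16 + 2) = 9*18 = 162)
u(j, I) = √(162 + I)
(u(4, -6) + 3)*Q(0) = (√(162 - 6) + 3)*(-7) = (√156 + 3)*(-7) = (2*√39 + 3)*(-7) = (3 + 2*√39)*(-7) = -21 - 14*√39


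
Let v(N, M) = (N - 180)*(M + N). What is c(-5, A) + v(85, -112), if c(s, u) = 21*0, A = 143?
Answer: 2565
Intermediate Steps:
v(N, M) = (-180 + N)*(M + N)
c(s, u) = 0
c(-5, A) + v(85, -112) = 0 + (85² - 180*(-112) - 180*85 - 112*85) = 0 + (7225 + 20160 - 15300 - 9520) = 0 + 2565 = 2565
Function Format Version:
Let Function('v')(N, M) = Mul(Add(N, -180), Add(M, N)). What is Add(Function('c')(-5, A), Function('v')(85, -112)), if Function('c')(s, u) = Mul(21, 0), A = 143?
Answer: 2565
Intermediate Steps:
Function('v')(N, M) = Mul(Add(-180, N), Add(M, N))
Function('c')(s, u) = 0
Add(Function('c')(-5, A), Function('v')(85, -112)) = Add(0, Add(Pow(85, 2), Mul(-180, -112), Mul(-180, 85), Mul(-112, 85))) = Add(0, Add(7225, 20160, -15300, -9520)) = Add(0, 2565) = 2565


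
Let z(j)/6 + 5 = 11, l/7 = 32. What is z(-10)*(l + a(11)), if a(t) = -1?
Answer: 8028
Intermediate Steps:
l = 224 (l = 7*32 = 224)
z(j) = 36 (z(j) = -30 + 6*11 = -30 + 66 = 36)
z(-10)*(l + a(11)) = 36*(224 - 1) = 36*223 = 8028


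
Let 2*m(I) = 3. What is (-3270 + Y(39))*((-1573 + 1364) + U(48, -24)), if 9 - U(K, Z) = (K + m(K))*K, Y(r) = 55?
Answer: 8281840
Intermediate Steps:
m(I) = 3/2 (m(I) = (½)*3 = 3/2)
U(K, Z) = 9 - K*(3/2 + K) (U(K, Z) = 9 - (K + 3/2)*K = 9 - (3/2 + K)*K = 9 - K*(3/2 + K))
(-3270 + Y(39))*((-1573 + 1364) + U(48, -24)) = (-3270 + 55)*((-1573 + 1364) + (9 - 1*48² - 3/2*48)) = -3215*(-209 + (9 - 1*2304 - 72)) = -3215*(-209 + (9 - 2304 - 72)) = -3215*(-209 - 2367) = -3215*(-2576) = 8281840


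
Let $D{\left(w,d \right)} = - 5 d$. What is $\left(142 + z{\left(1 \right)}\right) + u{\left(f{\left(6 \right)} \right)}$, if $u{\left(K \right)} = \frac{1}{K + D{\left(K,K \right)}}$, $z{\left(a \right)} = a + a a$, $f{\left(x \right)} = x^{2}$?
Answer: $\frac{20735}{144} \approx 143.99$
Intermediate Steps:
$z{\left(a \right)} = a + a^{2}$
$u{\left(K \right)} = - \frac{1}{4 K}$ ($u{\left(K \right)} = \frac{1}{K - 5 K} = \frac{1}{\left(-4\right) K} = - \frac{1}{4 K}$)
$\left(142 + z{\left(1 \right)}\right) + u{\left(f{\left(6 \right)} \right)} = \left(142 + 1 \left(1 + 1\right)\right) - \frac{1}{4 \cdot 6^{2}} = \left(142 + 1 \cdot 2\right) - \frac{1}{4 \cdot 36} = \left(142 + 2\right) - \frac{1}{144} = 144 - \frac{1}{144} = \frac{20735}{144}$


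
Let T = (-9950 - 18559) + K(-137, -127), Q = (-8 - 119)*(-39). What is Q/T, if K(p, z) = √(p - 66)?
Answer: -141205077/812763284 - 4953*I*√203/812763284 ≈ -0.17373 - 8.6827e-5*I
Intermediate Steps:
K(p, z) = √(-66 + p)
Q = 4953 (Q = -127*(-39) = 4953)
T = -28509 + I*√203 (T = (-9950 - 18559) + √(-66 - 137) = -28509 + √(-203) = -28509 + I*√203 ≈ -28509.0 + 14.248*I)
Q/T = 4953/(-28509 + I*√203)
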